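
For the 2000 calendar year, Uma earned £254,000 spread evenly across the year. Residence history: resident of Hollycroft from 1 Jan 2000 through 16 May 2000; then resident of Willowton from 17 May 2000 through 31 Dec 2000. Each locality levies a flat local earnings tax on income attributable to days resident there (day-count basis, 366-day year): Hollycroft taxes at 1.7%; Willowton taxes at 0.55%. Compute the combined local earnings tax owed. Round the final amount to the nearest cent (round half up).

£2,490.38

Hollycroft, 1 Jan – 16 May 2000: 137 days → £254,000 × 1.7% × 137/366 = £1,616.3005
Willowton, 17 May – 31 Dec 2000: 229 days → £254,000 × 0.55% × 229/366 = £874.0792
Total = £2,490.3798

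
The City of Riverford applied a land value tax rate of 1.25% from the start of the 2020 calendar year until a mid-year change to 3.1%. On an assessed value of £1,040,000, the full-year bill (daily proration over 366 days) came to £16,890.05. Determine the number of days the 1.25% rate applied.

292 days

Let d = days at the first rate; then 366 − d days at the second rate.
£1,040,000 × [1.25%·d + 3.1%·(366−d)] / 366 = £16,890.05
Solving gives d = 292, so the new rate took effect on October 19, 2020.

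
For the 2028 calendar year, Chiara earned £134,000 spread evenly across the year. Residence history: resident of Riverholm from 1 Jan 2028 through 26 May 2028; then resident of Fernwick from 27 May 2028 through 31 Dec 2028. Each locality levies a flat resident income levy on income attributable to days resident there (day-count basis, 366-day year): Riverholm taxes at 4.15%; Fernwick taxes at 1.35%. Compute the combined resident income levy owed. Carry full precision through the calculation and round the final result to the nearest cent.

Riverholm, 1 Jan – 26 May 2028: 147 days → £134,000 × 4.15% × 147/366 = £2,233.5164
Fernwick, 27 May – 31 Dec 2028: 219 days → £134,000 × 1.35% × 219/366 = £1,082.4344
Total = £3,315.9508

£3,315.95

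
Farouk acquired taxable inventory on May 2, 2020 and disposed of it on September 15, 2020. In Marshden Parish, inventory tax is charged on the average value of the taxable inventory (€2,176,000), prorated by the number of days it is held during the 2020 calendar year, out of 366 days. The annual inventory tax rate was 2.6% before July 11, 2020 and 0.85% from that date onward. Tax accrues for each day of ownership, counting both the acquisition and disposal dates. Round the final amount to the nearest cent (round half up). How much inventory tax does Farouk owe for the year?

May 2 – July 10, 2020: 70 days at 2.6% → €2,176,000 × 2.6% × 70/366 = €10,820.5464
July 11 – September 15, 2020: 67 days at 0.85% → €2,176,000 × 0.85% × 67/366 = €3,385.8798
Total = €14,206.4262

€14,206.43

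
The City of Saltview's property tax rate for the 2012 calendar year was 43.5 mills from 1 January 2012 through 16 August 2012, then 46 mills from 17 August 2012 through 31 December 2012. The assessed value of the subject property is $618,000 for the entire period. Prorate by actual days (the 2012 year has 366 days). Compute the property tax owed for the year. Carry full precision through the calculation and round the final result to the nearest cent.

1 January – 16 August 2012: 229 days at 43.5 mills → $618,000 × 4.35% × 229/366 = $16,820.2377
17 August – 31 December 2012: 137 days at 46 mills → $618,000 × 4.6% × 137/366 = $10,641.0820
Total = $27,461.3197

$27,461.32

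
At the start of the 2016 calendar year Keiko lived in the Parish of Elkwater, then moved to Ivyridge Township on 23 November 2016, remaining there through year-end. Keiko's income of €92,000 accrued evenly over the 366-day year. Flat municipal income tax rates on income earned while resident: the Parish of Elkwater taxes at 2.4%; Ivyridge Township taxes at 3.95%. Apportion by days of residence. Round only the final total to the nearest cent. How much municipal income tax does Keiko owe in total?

€2,359.95

The Parish of Elkwater, 1 January – 22 November 2016: 327 days → €92,000 × 2.4% × 327/366 = €1,972.7213
Ivyridge Township, 23 November – 31 December 2016: 39 days → €92,000 × 3.95% × 39/366 = €387.2295
Total = €2,359.9508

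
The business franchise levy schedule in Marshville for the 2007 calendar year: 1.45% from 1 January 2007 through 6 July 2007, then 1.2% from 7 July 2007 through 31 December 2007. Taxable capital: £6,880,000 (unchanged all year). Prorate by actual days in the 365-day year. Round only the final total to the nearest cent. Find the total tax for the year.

£91,372.05

1 January – 6 July 2007: 187 days at 1.45% → £6,880,000 × 1.45% × 187/365 = £51,109.9178
7 July – 31 December 2007: 178 days at 1.2% → £6,880,000 × 1.2% × 178/365 = £40,262.1370
Total = £91,372.0548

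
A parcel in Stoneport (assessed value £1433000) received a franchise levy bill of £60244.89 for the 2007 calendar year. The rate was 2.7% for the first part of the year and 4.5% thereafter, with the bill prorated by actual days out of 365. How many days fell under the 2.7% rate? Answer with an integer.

60 days

Let d = days at the first rate; then 365 − d days at the second rate.
£1433000 × [2.7%·d + 4.5%·(365−d)] / 365 = £60244.89
Solving gives d = 60, so the new rate took effect on March 2, 2007.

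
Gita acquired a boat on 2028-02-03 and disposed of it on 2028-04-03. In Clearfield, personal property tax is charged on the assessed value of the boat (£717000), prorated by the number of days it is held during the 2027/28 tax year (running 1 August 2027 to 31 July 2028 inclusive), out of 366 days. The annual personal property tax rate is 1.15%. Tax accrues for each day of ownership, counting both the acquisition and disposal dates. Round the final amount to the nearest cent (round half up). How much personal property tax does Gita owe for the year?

Days held (2028-02-03 to 2028-04-03): 61 out of 366
Tax = £717000 × 1.15% × 61/366 = £1374.2500

£1374.25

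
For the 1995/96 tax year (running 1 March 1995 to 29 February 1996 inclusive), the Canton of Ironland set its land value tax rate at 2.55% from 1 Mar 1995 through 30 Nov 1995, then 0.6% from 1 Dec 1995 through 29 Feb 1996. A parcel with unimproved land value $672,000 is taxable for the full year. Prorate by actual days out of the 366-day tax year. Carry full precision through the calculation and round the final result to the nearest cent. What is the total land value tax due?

1 Mar – 30 Nov 1995: 275 days at 2.55% → $672,000 × 2.55% × 275/366 = $12,875.4098
1 Dec 1995 – 29 Feb 1996: 91 days at 0.6% → $672,000 × 0.6% × 91/366 = $1,002.4918
Total = $13,877.9016

$13,877.90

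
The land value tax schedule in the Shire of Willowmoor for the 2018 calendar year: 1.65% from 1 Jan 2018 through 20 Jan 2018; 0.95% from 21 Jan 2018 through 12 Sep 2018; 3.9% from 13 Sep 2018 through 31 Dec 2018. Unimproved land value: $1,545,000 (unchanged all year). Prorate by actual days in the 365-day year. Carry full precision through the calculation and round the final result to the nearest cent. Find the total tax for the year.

$29,005.79

1 Jan – 20 Jan 2018: 20 days at 1.65% → $1,545,000 × 1.65% × 20/365 = $1,396.8493
21 Jan – 12 Sep 2018: 235 days at 0.95% → $1,545,000 × 0.95% × 235/365 = $9,449.8973
13 Sep – 31 Dec 2018: 110 days at 3.9% → $1,545,000 × 3.9% × 110/365 = $18,159.0411
Total = $29,005.7877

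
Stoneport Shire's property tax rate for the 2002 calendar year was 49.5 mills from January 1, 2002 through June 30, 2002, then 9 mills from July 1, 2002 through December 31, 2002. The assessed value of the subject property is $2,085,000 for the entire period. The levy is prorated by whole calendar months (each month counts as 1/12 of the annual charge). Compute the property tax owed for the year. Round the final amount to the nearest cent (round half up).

January 1 – June 30, 2002: 6 months at 49.5 mills → $2,085,000 × 4.95% × 6/12 = $51,603.7500
July 1 – December 31, 2002: 6 months at 9 mills → $2,085,000 × 0.9% × 6/12 = $9,382.5000
Total = $60,986.2500

$60,986.25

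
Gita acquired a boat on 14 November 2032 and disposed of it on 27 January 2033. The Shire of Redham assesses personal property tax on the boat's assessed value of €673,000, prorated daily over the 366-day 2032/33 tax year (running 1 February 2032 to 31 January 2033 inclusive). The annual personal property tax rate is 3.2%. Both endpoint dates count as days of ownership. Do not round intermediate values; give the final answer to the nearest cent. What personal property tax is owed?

€4,413.11

Days held (14 November 2032 – 27 January 2033): 75 out of 366
Tax = €673,000 × 3.2% × 75/366 = €4,413.1148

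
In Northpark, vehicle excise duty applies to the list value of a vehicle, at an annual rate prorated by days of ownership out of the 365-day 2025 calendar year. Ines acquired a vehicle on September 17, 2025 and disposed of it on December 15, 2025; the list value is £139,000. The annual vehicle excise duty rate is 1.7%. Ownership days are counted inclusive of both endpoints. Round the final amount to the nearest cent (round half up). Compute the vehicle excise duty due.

Days held (September 17 – December 15, 2025): 90 out of 365
Tax = £139,000 × 1.7% × 90/365 = £582.6575

£582.66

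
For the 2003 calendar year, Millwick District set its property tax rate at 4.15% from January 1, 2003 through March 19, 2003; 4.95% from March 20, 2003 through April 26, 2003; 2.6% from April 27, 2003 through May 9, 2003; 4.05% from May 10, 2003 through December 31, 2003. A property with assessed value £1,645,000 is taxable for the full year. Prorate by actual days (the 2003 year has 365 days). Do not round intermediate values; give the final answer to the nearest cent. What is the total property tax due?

£67,665.84

January 1 – March 19, 2003: 78 days at 4.15% → £1,645,000 × 4.15% × 78/365 = £14,588.6712
March 20 – April 26, 2003: 38 days at 4.95% → £1,645,000 × 4.95% × 38/365 = £8,477.3836
April 27 – May 9, 2003: 13 days at 2.6% → £1,645,000 × 2.6% × 13/365 = £1,523.3151
May 10 – December 31, 2003: 236 days at 4.05% → £1,645,000 × 4.05% × 236/365 = £43,076.4658
Total = £67,665.8356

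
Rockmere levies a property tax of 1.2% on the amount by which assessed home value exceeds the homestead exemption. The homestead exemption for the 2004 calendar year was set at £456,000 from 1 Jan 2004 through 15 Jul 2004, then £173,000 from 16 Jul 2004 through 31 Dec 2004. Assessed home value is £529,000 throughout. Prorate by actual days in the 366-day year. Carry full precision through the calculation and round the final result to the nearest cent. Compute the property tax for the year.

1 Jan – 15 Jul 2004: 197 days, exemption £456,000 → (£529,000 − £456,000) × 1.2% × 197/366 = £471.5082
16 Jul – 31 Dec 2004: 169 days, exemption £173,000 → (£529,000 − £173,000) × 1.2% × 169/366 = £1,972.5902
Total = £2,444.0984

£2,444.10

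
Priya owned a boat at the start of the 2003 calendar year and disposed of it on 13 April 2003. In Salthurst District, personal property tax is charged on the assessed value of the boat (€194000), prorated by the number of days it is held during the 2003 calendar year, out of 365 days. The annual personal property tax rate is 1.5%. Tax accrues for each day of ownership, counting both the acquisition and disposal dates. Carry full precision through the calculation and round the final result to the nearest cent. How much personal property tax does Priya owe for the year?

Days held (1 January – 13 April 2003): 103 out of 365
Tax = €194000 × 1.5% × 103/365 = €821.1781

€821.18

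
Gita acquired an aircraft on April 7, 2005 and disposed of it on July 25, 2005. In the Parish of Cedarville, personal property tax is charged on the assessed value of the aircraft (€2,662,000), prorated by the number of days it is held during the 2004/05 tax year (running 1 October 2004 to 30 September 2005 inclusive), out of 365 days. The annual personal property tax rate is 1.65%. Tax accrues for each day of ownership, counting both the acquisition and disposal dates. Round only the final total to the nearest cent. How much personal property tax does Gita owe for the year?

Days held (April 7 – July 25, 2005): 110 out of 365
Tax = €2,662,000 × 1.65% × 110/365 = €13,237.0685

€13,237.07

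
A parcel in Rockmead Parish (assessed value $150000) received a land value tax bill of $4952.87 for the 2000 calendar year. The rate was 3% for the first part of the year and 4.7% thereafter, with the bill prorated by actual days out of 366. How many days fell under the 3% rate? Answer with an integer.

301 days

Let d = days at the first rate; then 366 − d days at the second rate.
$150000 × [3%·d + 4.7%·(366−d)] / 366 = $4952.87
Solving gives d = 301, so the new rate took effect on 28 Oct 2000.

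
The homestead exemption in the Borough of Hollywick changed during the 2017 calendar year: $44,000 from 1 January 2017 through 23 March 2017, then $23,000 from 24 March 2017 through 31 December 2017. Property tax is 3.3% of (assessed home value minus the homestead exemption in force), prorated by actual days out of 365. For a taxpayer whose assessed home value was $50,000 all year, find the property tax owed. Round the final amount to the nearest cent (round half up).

$735.31

1 January – 23 March 2017: 82 days, exemption $44,000 → ($50,000 − $44,000) × 3.3% × 82/365 = $44.4822
24 March – 31 December 2017: 283 days, exemption $23,000 → ($50,000 − $23,000) × 3.3% × 283/365 = $690.8301
Total = $735.3123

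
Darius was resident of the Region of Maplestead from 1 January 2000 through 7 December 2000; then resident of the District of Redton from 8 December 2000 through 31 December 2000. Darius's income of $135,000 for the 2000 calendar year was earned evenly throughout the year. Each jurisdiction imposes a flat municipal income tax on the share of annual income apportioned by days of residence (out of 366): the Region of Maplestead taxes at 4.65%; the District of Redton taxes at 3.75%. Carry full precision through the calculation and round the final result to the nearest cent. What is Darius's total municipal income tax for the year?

The Region of Maplestead, 1 January – 7 December 2000: 342 days → $135,000 × 4.65% × 342/366 = $5,865.8607
The District of Redton, 8 December – 31 December 2000: 24 days → $135,000 × 3.75% × 24/366 = $331.9672
Total = $6,197.8279

$6,197.83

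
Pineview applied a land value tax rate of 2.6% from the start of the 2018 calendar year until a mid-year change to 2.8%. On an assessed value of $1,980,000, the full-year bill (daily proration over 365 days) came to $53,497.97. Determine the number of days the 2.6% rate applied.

179 days

Let d = days at the first rate; then 365 − d days at the second rate.
$1,980,000 × [2.6%·d + 2.8%·(365−d)] / 365 = $53,497.97
Solving gives d = 179, so the new rate took effect on 29 Jun 2018.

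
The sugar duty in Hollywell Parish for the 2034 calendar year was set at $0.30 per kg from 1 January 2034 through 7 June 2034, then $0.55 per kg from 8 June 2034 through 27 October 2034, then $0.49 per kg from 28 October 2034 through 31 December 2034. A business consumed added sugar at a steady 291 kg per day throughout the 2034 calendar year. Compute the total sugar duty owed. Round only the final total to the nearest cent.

$45,788.85

1 January – 7 June 2034: 158 days × 291 kg/day = 45,978 kg at $0.30/kg → $13,793.40
8 June – 27 October 2034: 142 days × 291 kg/day = 41,322 kg at $0.55/kg → $22,727.10
28 October – 31 December 2034: 65 days × 291 kg/day = 18,915 kg at $0.49/kg → $9,268.35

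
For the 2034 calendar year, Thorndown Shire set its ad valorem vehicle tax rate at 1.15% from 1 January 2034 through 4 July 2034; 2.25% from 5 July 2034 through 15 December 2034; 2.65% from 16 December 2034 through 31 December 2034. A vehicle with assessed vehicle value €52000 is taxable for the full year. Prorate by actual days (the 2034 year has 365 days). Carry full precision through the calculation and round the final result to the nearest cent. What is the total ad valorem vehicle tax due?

€889.20

1 January – 4 July 2034: 185 days at 1.15% → €52000 × 1.15% × 185/365 = €303.0959
5 July – 15 December 2034: 164 days at 2.25% → €52000 × 2.25% × 164/365 = €525.6986
16 December – 31 December 2034: 16 days at 2.65% → €52000 × 2.65% × 16/365 = €60.4055
Total = €889.2000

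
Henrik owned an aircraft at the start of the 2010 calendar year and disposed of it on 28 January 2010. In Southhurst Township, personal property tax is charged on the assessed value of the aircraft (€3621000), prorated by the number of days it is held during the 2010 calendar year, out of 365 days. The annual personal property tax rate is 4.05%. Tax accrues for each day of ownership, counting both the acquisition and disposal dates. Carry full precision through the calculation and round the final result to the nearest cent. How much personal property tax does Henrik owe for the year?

€11249.90

Days held (1 January – 28 January 2010): 28 out of 365
Tax = €3621000 × 4.05% × 28/365 = €11249.9014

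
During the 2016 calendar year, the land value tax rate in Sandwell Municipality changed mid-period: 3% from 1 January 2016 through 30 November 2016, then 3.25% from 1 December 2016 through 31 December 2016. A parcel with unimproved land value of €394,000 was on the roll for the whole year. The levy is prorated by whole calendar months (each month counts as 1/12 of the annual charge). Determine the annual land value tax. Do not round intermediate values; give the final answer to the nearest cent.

1 January – 30 November 2016: 11 months at 3% → €394,000 × 3% × 11/12 = €10,835.0000
1 December – 31 December 2016: 1 month at 3.25% → €394,000 × 3.25% × 1/12 = €1,067.0833
Total = €11,902.0833

€11,902.08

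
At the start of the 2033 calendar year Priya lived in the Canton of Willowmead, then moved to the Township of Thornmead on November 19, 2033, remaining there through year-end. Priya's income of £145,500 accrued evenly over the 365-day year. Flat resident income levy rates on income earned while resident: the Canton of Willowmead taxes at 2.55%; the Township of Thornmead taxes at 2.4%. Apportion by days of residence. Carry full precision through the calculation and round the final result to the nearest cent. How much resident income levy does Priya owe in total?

£3,684.54

The Canton of Willowmead, January 1 – November 18, 2033: 322 days → £145,500 × 2.55% × 322/365 = £3,273.1521
The Township of Thornmead, November 19 – December 31, 2033: 43 days → £145,500 × 2.4% × 43/365 = £411.3863
Total = £3,684.5384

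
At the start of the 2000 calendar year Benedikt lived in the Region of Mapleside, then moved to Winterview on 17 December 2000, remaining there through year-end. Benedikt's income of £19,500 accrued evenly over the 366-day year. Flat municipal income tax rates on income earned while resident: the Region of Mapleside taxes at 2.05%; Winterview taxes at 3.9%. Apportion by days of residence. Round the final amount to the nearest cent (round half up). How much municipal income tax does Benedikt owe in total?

£414.53

The Region of Mapleside, 1 January – 16 December 2000: 351 days → £19,500 × 2.05% × 351/366 = £383.3668
Winterview, 17 December – 31 December 2000: 15 days → £19,500 × 3.9% × 15/366 = £31.1680
Total = £414.5348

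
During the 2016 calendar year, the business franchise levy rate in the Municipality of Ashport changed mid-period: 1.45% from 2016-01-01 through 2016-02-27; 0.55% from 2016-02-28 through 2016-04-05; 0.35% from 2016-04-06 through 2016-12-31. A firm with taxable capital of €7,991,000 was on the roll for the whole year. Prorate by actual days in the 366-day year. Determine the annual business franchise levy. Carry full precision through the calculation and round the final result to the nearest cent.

€43,557.50

2016-01-01 to 2016-02-27: 58 days at 1.45% → €7,991,000 × 1.45% × 58/366 = €18,361.8333
2016-02-28 to 2016-04-05: 38 days at 0.55% → €7,991,000 × 0.55% × 38/366 = €4,563.1667
2016-04-06 to 2016-12-31: 270 days at 0.35% → €7,991,000 × 0.35% × 270/366 = €20,632.5000
Total = €43,557.5000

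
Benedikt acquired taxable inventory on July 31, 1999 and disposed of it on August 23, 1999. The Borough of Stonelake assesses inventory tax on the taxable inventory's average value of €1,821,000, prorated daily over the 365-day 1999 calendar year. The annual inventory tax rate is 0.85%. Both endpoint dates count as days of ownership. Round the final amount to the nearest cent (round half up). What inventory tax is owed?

Days held (July 31 – August 23, 1999): 24 out of 365
Tax = €1,821,000 × 0.85% × 24/365 = €1,017.7644

€1,017.76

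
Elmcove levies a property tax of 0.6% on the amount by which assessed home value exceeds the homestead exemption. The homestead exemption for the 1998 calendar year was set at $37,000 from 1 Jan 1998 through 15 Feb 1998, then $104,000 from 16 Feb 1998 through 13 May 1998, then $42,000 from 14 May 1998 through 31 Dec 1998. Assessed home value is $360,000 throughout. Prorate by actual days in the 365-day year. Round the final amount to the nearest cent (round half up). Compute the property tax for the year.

$1,823.11

1 Jan – 15 Feb 1998: 46 days, exemption $37,000 → ($360,000 − $37,000) × 0.6% × 46/365 = $244.2411
16 Feb – 13 May 1998: 87 days, exemption $104,000 → ($360,000 − $104,000) × 0.6% × 87/365 = $366.1151
14 May – 31 Dec 1998: 232 days, exemption $42,000 → ($360,000 − $42,000) × 0.6% × 232/365 = $1,212.7562
Total = $1,823.1123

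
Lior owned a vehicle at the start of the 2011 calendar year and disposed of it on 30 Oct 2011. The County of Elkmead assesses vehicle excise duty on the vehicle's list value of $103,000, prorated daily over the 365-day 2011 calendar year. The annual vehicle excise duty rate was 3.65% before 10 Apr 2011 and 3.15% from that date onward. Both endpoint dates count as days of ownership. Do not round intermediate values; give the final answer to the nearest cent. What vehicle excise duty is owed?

$2,833.06

1 Jan – 9 Apr 2011: 99 days at 3.65% → $103,000 × 3.65% × 99/365 = $1,019.7000
10 Apr – 30 Oct 2011: 204 days at 3.15% → $103,000 × 3.15% × 204/365 = $1,813.3644
Total = $2,833.0644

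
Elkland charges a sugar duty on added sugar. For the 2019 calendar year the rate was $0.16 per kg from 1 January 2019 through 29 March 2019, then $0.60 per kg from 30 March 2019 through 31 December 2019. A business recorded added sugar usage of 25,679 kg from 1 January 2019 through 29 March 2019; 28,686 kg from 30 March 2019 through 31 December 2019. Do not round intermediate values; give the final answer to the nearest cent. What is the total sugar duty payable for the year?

$21,320.24

1 January – 29 March 2019: 25,679 kg at $0.16/kg → $4,108.64
30 March – 31 December 2019: 28,686 kg at $0.60/kg → $17,211.60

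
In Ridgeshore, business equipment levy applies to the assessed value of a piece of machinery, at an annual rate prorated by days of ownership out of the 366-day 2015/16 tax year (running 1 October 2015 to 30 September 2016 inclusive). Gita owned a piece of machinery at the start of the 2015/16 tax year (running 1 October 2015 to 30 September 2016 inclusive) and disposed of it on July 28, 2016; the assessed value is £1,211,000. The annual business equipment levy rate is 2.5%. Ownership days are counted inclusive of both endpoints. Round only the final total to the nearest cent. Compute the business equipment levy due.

£24,981.01

Days held (October 1, 2015 – July 28, 2016): 302 out of 366
Tax = £1,211,000 × 2.5% × 302/366 = £24,981.0109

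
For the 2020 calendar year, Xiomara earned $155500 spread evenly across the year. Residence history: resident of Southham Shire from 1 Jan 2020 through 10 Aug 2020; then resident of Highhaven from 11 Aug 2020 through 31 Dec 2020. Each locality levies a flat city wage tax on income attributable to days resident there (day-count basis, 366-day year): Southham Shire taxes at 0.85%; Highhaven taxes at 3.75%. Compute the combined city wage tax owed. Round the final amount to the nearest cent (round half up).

$3083.66

Southham Shire, 1 Jan – 10 Aug 2020: 223 days → $155500 × 0.85% × 223/366 = $805.3286
Highhaven, 11 Aug – 31 Dec 2020: 143 days → $155500 × 3.75% × 143/366 = $2278.3299
Total = $3083.6585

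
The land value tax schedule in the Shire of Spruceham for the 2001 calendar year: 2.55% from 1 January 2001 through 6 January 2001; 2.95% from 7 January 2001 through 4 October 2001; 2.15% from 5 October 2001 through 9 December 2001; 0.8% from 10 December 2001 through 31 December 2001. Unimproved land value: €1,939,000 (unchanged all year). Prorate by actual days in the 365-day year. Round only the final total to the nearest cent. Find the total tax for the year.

€51,755.36

1 January – 6 January 2001: 6 days at 2.55% → €1,939,000 × 2.55% × 6/365 = €812.7863
7 January – 4 October 2001: 271 days at 2.95% → €1,939,000 × 2.95% × 271/365 = €42,469.4123
5 October – 9 December 2001: 66 days at 2.15% → €1,939,000 × 2.15% × 66/365 = €7,538.1945
10 December – 31 December 2001: 22 days at 0.8% → €1,939,000 × 0.8% × 22/365 = €934.9699
Total = €51,755.3630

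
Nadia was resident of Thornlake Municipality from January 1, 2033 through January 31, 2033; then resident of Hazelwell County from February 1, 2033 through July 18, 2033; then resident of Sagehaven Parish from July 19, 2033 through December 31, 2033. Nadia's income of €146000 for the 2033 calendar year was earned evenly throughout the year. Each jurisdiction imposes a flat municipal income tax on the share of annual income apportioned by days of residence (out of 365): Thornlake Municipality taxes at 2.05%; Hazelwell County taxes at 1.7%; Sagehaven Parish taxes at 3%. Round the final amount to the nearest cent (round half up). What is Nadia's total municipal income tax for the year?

Thornlake Municipality, January 1 – January 31, 2033: 31 days → €146000 × 2.05% × 31/365 = €254.2000
Hazelwell County, February 1 – July 18, 2033: 168 days → €146000 × 1.7% × 168/365 = €1142.4000
Sagehaven Parish, July 19 – December 31, 2033: 166 days → €146000 × 3% × 166/365 = €1992.0000
Total = €3388.6000

€3388.60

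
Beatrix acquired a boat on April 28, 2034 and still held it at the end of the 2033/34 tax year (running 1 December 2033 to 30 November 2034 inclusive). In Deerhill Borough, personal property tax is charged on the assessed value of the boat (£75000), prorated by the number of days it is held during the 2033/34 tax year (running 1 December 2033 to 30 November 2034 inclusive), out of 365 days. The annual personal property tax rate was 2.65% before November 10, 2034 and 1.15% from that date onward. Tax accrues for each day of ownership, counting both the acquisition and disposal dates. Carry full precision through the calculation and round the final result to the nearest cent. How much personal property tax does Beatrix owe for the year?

April 28 – November 9, 2034: 196 days at 2.65% → £75000 × 2.65% × 196/365 = £1067.2603
November 10 – November 30, 2034: 21 days at 1.15% → £75000 × 1.15% × 21/365 = £49.6233
Total = £1116.8836

£1116.88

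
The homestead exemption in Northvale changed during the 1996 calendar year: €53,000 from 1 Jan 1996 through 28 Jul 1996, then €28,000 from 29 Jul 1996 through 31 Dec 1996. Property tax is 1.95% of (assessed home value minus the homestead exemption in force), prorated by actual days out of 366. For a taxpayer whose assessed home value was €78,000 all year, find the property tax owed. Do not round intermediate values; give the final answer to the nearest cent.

€695.29

1 Jan – 28 Jul 1996: 210 days, exemption €53,000 → (€78,000 − €53,000) × 1.95% × 210/366 = €279.7131
29 Jul – 31 Dec 1996: 156 days, exemption €28,000 → (€78,000 − €28,000) × 1.95% × 156/366 = €415.5738
Total = €695.2869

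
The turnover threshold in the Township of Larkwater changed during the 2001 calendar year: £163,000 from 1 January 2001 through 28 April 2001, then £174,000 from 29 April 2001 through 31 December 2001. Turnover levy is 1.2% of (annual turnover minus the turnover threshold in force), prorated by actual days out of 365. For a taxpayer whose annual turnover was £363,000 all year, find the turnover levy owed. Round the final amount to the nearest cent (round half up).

1 January – 28 April 2001: 118 days, exemption £163,000 → (£363,000 − £163,000) × 1.2% × 118/365 = £775.8904
29 April – 31 December 2001: 247 days, exemption £174,000 → (£363,000 − £174,000) × 1.2% × 247/365 = £1,534.7836
Total = £2,310.6740

£2,310.67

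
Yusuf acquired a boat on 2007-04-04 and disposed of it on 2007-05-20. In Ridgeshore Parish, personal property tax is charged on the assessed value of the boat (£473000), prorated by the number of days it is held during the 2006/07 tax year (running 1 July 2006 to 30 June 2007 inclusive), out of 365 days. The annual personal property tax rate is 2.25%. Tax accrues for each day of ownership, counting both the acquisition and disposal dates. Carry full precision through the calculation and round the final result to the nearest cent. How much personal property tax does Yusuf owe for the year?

Days held (2007-04-04 to 2007-05-20): 47 out of 365
Tax = £473000 × 2.25% × 47/365 = £1370.4041

£1370.40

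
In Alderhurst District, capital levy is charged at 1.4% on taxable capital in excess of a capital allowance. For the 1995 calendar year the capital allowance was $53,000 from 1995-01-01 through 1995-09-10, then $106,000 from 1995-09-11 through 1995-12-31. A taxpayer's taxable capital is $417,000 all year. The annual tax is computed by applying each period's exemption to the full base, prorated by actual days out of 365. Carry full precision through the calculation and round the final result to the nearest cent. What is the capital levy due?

1995-01-01 to 1995-09-10: 253 days, exemption $53,000 → ($417,000 − $53,000) × 1.4% × 253/365 = $3,532.2959
1995-09-11 to 1995-12-31: 112 days, exemption $106,000 → ($417,000 − $106,000) × 1.4% × 112/365 = $1,336.0219
Total = $4,868.3178

$4,868.32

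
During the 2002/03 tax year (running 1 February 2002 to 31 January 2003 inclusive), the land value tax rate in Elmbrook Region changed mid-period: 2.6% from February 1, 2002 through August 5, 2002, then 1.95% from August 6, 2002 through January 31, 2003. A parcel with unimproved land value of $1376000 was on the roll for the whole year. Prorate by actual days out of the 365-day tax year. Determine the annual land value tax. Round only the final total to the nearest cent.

$31389.76

February 1 – August 5, 2002: 186 days at 2.6% → $1376000 × 2.6% × 186/365 = $18231.0575
August 6, 2002 – January 31, 2003: 179 days at 1.95% → $1376000 × 1.95% × 179/365 = $13158.7068
Total = $31389.7644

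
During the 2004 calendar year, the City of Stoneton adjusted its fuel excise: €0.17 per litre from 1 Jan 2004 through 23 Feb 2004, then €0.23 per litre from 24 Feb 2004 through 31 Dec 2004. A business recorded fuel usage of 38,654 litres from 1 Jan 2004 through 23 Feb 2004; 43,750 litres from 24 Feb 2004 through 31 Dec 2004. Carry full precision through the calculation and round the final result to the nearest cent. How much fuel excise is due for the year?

1 Jan – 23 Feb 2004: 38,654 litres at €0.17/litre → €6,571.18
24 Feb – 31 Dec 2004: 43,750 litres at €0.23/litre → €10,062.50

€16,633.68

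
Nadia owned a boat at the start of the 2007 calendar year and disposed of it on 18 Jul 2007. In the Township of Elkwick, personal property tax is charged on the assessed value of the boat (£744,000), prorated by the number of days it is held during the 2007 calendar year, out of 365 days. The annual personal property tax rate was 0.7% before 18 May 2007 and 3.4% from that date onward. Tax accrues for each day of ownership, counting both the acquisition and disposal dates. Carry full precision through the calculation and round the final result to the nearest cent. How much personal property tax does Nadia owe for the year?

£6,251.64

1 Jan – 17 May 2007: 137 days at 0.7% → £744,000 × 0.7% × 137/365 = £1,954.7836
18 May – 18 Jul 2007: 62 days at 3.4% → £744,000 × 3.4% × 62/365 = £4,296.8548
Total = £6,251.6384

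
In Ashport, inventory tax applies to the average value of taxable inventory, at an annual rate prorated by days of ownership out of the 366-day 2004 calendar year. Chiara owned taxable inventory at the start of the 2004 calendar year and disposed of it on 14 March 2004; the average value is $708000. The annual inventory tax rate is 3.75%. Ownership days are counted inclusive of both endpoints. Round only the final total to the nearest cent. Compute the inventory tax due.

Days held (1 January – 14 March 2004): 74 out of 366
Tax = $708000 × 3.75% × 74/366 = $5368.0328

$5368.03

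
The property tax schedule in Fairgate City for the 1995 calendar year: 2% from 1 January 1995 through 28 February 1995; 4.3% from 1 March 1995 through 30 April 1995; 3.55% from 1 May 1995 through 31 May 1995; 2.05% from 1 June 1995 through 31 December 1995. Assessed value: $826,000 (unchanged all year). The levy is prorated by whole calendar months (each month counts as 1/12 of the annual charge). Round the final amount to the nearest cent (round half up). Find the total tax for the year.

1 January – 28 February 1995: 2 months at 2% → $826,000 × 2% × 2/12 = $2,753.3333
1 March – 30 April 1995: 2 months at 4.3% → $826,000 × 4.3% × 2/12 = $5,919.6667
1 May – 31 May 1995: 1 month at 3.55% → $826,000 × 3.55% × 1/12 = $2,443.5833
1 June – 31 December 1995: 7 months at 2.05% → $826,000 × 2.05% × 7/12 = $9,877.5833
Total = $20,994.1667

$20,994.17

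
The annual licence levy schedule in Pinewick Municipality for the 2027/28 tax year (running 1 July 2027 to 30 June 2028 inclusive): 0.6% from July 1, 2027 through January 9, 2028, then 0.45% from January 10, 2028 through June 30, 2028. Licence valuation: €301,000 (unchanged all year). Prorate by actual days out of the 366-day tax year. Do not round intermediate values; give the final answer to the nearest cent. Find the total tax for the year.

€1,592.59

July 1, 2027 – January 9, 2028: 193 days at 0.6% → €301,000 × 0.6% × 193/366 = €952.3443
January 10 – June 30, 2028: 173 days at 0.45% → €301,000 × 0.45% × 173/366 = €640.2418
Total = €1,592.5861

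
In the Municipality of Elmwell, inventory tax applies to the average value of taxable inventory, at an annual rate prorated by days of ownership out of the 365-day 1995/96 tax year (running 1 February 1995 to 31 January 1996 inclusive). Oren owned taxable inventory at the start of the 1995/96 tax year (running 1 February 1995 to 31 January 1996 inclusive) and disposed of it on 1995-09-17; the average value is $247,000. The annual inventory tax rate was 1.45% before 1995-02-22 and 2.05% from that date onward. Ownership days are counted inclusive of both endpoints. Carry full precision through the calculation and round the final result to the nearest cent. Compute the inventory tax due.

1995-02-01 to 1995-02-21: 21 days at 1.45% → $247,000 × 1.45% × 21/365 = $206.0589
1995-02-22 to 1995-09-17: 208 days at 2.05% → $247,000 × 2.05% × 208/365 = $2,885.5014
Total = $3,091.5603

$3,091.56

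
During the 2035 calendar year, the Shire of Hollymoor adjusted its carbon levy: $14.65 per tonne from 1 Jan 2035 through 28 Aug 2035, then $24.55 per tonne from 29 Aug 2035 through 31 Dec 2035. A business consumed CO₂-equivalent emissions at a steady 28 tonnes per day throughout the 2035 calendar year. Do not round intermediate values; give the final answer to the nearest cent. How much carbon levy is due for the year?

1 Jan – 28 Aug 2035: 240 days × 28 tonnes/day = 6,720 tonnes at $14.65/tonne → $98,448.00
29 Aug – 31 Dec 2035: 125 days × 28 tonnes/day = 3,500 tonnes at $24.55/tonne → $85,925.00

$184,373.00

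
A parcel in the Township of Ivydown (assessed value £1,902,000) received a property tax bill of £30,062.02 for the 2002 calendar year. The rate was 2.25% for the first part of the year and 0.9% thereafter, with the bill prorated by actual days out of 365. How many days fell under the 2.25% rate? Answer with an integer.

184 days

Let d = days at the first rate; then 365 − d days at the second rate.
£1,902,000 × [2.25%·d + 0.9%·(365−d)] / 365 = £30,062.02
Solving gives d = 184, so the new rate took effect on 4 Jul 2002.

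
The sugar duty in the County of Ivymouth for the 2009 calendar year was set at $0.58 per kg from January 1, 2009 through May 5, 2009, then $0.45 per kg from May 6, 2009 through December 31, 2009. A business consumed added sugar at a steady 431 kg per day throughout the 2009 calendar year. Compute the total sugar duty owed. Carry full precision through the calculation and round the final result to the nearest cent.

$77795.50

January 1 – May 5, 2009: 125 days × 431 kg/day = 53,875 kg at $0.58/kg → $31247.50
May 6 – December 31, 2009: 240 days × 431 kg/day = 103,440 kg at $0.45/kg → $46548.00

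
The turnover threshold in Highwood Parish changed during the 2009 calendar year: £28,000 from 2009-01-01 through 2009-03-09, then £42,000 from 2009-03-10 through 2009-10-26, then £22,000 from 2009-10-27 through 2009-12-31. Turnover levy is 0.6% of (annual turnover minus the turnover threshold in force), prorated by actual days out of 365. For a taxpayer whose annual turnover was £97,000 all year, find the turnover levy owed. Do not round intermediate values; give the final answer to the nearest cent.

£367.35

2009-01-01 to 2009-03-09: 68 days, exemption £28,000 → (£97,000 − £28,000) × 0.6% × 68/365 = £77.1288
2009-03-10 to 2009-10-26: 231 days, exemption £42,000 → (£97,000 − £42,000) × 0.6% × 231/365 = £208.8493
2009-10-27 to 2009-12-31: 66 days, exemption £22,000 → (£97,000 − £22,000) × 0.6% × 66/365 = £81.3699
Total = £367.3479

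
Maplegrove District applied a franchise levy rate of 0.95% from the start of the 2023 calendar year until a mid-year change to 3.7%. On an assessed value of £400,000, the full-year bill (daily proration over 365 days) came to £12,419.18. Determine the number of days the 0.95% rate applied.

79 days

Let d = days at the first rate; then 365 − d days at the second rate.
£400,000 × [0.95%·d + 3.7%·(365−d)] / 365 = £12,419.18
Solving gives d = 79, so the new rate took effect on 21 March 2023.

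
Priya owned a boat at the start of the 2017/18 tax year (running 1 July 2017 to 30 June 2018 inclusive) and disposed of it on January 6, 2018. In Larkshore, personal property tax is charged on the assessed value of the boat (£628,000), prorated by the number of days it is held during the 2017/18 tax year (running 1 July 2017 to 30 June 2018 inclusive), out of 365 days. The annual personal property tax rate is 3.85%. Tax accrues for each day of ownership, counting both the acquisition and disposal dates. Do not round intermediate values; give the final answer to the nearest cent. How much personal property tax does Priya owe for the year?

£12,585.81

Days held (July 1, 2017 – January 6, 2018): 190 out of 365
Tax = £628,000 × 3.85% × 190/365 = £12,585.8082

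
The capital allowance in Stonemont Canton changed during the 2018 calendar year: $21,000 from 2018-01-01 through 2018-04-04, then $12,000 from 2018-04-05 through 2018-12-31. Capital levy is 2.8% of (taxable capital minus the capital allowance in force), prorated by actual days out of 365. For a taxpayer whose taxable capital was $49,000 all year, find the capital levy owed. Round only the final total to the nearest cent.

2018-01-01 to 2018-04-04: 94 days, exemption $21,000 → ($49,000 − $21,000) × 2.8% × 94/365 = $201.9068
2018-04-05 to 2018-12-31: 271 days, exemption $12,000 → ($49,000 − $12,000) × 2.8% × 271/365 = $769.1945
Total = $971.1014

$971.10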